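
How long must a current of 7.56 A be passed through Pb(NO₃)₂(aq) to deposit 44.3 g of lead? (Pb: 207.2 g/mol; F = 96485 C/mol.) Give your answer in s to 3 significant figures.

5460 s

n(Pb) = 44.3 / 207.2 = 0.2138 mol
Pb²⁺ + 2e⁻ → Pb, so n(e⁻) = 2 × 0.2138 = 0.4276 mol
Q = 0.4276 × 96485 = 41260 C
t = Q / I = 41260 / 7.56 = 5458 s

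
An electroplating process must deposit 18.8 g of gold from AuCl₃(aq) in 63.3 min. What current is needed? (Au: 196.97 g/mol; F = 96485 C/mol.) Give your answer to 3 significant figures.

n(Au) = 18.8 / 196.97 = 0.09545 mol
Au³⁺ + 3e⁻ → Au, so n(e⁻) = 3 × 0.09545 = 0.2864 mol
Q = 0.2864 × 96485 = 27630 C
I = Q / t = 27630 / 3798 s = 7.27 A

7.27 A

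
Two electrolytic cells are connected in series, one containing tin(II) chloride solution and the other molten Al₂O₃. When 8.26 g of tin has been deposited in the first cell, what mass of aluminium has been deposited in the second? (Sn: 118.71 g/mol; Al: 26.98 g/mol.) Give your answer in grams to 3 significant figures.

n(Sn) = 8.26 / 118.71 = 0.06958 mol
Sn²⁺ + 2e⁻ → Sn, so n(e⁻) = 2 × 0.06958 = 0.1392 mol
The cells are in series, so the same charge (and hence the same n(e⁻) = 0.1392 mol) passes through both.
Al³⁺ + 3e⁻ → Al, so n(Al) = 0.1392 / 3 = 0.04640 mol
m(Al) = 0.04640 × 26.98 = 1.25 g

1.25 g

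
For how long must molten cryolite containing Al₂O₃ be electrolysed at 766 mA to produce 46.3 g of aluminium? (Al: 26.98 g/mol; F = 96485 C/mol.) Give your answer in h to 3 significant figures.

n(Al) = 46.3 / 26.98 = 1.716 mol
Al³⁺ + 3e⁻ → Al, so n(e⁻) = 3 × 1.716 = 5.148 mol
Q = 5.148 × 96485 = 4.967×10^5 C
t = Q / I = 4.967×10^5 / 0.766 = 6.484×10^5 s = 180 h

180 h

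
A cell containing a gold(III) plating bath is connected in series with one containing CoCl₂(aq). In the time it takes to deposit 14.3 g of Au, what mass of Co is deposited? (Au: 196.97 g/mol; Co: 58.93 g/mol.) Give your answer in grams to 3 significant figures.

n(Au) = 14.3 / 196.97 = 0.07260 mol
Au³⁺ + 3e⁻ → Au, so n(e⁻) = 3 × 0.07260 = 0.2178 mol
Since the cells are in series, n(e⁻) in the Co cell is also 0.2178 mol.
Co²⁺ + 2e⁻ → Co, so n(Co) = 0.2178 / 2 = 0.1089 mol
m(Co) = 0.1089 × 58.93 = 6.42 g

6.42 g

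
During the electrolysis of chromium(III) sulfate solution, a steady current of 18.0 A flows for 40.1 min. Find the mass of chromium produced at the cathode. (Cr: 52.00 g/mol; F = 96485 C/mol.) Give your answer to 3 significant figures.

7.78 g

Q = 18.0 A × 2406 s = 43310 C
n(e⁻) = 43310 / 96485 = 0.4489 mol
Cr³⁺ + 3e⁻ → Cr, so n(Cr) = 0.4489 / 3 = 0.1496 mol
m = 0.1496 × 52.00 = 7.78 g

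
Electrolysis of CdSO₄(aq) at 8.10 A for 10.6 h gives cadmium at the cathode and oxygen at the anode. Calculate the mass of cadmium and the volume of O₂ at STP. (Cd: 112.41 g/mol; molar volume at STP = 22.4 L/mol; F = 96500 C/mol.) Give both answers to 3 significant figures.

Q = 8.10 × 38160 = 3.091×10^5 C; n(e⁻) = 3.091×10^5 / 96500 = 3.203 mol
Cathode: Cd²⁺ + 2e⁻ → Cd → n(Cd) = 3.203/2 = 1.602 mol → 180 g
Anode: 2H₂O → O₂ + 4H⁺ + 4e⁻ → n(O₂) = 3.203/4 = 0.8008 mol → 17.9 L

180 g Cd; 17.9 L O₂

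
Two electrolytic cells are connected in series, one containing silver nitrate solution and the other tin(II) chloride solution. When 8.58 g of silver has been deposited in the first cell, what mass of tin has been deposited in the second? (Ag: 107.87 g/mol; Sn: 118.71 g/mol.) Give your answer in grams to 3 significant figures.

n(Ag) = 8.58 / 107.87 = 0.07954 mol
Ag⁺ + e⁻ → Ag, so n(e⁻) = 0.07954 mol
Same current for the same time ⇒ same n(e⁻) = 0.07954 mol in both cells.
Sn²⁺ + 2e⁻ → Sn, so n(Sn) = 0.07954 / 2 = 0.03977 mol
m(Sn) = 0.03977 × 118.71 = 4.72 g

4.72 g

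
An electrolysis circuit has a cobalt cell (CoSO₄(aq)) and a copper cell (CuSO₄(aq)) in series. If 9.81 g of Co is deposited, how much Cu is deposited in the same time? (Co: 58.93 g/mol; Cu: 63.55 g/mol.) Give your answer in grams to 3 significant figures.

10.6 g

n(Co) = 9.81 / 58.93 = 0.1665 mol
Co²⁺ + 2e⁻ → Co, so n(e⁻) = 2 × 0.1665 = 0.3330 mol
Since the cells are in series, n(e⁻) in the Cu cell is also 0.3330 mol.
Cu²⁺ + 2e⁻ → Cu, so n(Cu) = 0.3330 / 2 = 0.1665 mol
m(Cu) = 0.1665 × 63.55 = 10.6 g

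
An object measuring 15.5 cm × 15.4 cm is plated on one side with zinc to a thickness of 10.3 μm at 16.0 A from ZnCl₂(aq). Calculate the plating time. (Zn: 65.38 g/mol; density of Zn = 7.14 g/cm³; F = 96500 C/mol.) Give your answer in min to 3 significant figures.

Plated area = 15.5 × 15.4 = 238.7 cm²
Volume = 238.7 × 10.3×10⁻⁴ cm = 0.2459 cm³
m(Zn) = 0.2459 × 7.14 = 1.756 g
n(Zn) = 1.756 / 65.38 = 0.02686 mol; n(e⁻) = 2 × 0.02686 = 0.05372 mol
Q = 0.05372 × 96500 = 5184 C
t = 5184 / 16.0 = 324.0 s = 5.40 min

5.40 min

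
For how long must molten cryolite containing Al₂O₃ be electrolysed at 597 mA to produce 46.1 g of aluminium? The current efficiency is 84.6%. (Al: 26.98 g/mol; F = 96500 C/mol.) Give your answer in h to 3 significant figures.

n(Al) = 46.1 / 26.98 = 1.709 mol
Al³⁺ + 3e⁻ → Al, so n(e⁻) = 3 × 1.709 = 5.127 mol
Q = 5.127 × 96500 / 0.846 = 5.848×10^5 C
t = Q / I = 5.848×10^5 / 0.597 = 9.796×10^5 s = 272 h

272 h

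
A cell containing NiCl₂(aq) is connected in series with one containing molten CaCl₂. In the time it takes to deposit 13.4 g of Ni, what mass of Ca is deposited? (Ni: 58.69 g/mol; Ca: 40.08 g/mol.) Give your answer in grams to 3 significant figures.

n(Ni) = 13.4 / 58.69 = 0.2283 mol
Ni²⁺ + 2e⁻ → Ni, so n(e⁻) = 2 × 0.2283 = 0.4566 mol
Same current for the same time ⇒ same n(e⁻) = 0.4566 mol in both cells.
Ca²⁺ + 2e⁻ → Ca, so n(Ca) = 0.4566 / 2 = 0.2283 mol
m(Ca) = 0.2283 × 40.08 = 9.15 g

9.15 g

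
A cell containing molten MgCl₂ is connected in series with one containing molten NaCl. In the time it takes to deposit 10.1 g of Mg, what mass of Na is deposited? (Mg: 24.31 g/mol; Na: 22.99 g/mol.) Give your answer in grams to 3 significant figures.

n(Mg) = 10.1 / 24.31 = 0.4155 mol
Mg²⁺ + 2e⁻ → Mg, so n(e⁻) = 2 × 0.4155 = 0.8310 mol
In series, the same 0.8310 mol of electrons flows through the second cell.
Na⁺ + e⁻ → Na, so n(Na) = 0.8310 mol
m(Na) = 0.8310 × 22.99 = 19.1 g

19.1 g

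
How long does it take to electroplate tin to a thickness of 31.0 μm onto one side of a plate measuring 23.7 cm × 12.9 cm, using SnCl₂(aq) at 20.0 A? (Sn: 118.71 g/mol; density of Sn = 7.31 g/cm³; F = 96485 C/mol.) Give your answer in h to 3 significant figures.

0.156 h

Plated area = 23.7 × 12.9 = 305.7 cm²
Volume = 305.7 × 31.0×10⁻⁴ cm = 0.9477 cm³
m(Sn) = 0.9477 × 7.31 = 6.928 g
n(Sn) = 6.928 / 118.71 = 0.05836 mol; n(e⁻) = 2 × 0.05836 = 0.1167 mol
Q = 0.1167 × 96485 = 11260 C
t = 11260 / 20.0 = 563.0 s = 0.156 h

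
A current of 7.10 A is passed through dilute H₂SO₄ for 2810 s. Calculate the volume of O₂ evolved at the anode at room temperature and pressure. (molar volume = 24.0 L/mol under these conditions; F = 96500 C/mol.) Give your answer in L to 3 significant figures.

Q = It = 7.10 × 2810 = 19950 C
Moles of electrons = 19950 / 96500 = 0.2067 mol
2H₂O → O₂ + 4H⁺ + 4e⁻, so n(O₂) = 0.2067 / 4 = 0.05168 mol
V = 0.05168 × 24.0 = 1.240 L

1.24 L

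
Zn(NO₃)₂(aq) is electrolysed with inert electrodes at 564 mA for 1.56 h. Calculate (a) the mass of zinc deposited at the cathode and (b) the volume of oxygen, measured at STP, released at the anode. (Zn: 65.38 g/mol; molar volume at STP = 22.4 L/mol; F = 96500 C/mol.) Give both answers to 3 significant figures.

1.07 g Zn; 0.184 L O₂

Q = 0.564 × 5616 = 3167 C; n(e⁻) = 3167 / 96500 = 0.03282 mol
Cathode: Zn²⁺ + 2e⁻ → Zn → n(Zn) = 0.03282/2 = 0.01641 mol → 1.07 g
Anode: 2H₂O → O₂ + 4H⁺ + 4e⁻ → n(O₂) = 0.03282/4 = 0.008205 mol → 0.184 L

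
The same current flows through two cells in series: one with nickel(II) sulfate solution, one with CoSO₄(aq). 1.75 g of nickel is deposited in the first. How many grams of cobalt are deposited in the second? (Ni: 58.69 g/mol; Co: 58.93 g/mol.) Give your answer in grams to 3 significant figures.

n(Ni) = 1.75 / 58.69 = 0.02982 mol
Ni²⁺ + 2e⁻ → Ni, so n(e⁻) = 2 × 0.02982 = 0.05964 mol
In series, the same 0.05964 mol of electrons flows through the second cell.
Co²⁺ + 2e⁻ → Co, so n(Co) = 0.05964 / 2 = 0.02982 mol
m(Co) = 0.02982 × 58.93 = 1.76 g

1.76 g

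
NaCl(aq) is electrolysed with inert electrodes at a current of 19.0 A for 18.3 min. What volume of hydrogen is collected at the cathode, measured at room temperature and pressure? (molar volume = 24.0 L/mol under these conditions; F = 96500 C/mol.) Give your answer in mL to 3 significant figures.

Charge passed = 19.0 × 1098 = 20860 C
Moles of electrons = 20860 / 96500 = 0.2162 mol
2H⁺ + 2e⁻ → H₂, so n(H₂) = 0.2162 / 2 = 0.1081 mol
V = 0.1081 × 24.0 = 2.594 L
= 2590 mL

2590 mL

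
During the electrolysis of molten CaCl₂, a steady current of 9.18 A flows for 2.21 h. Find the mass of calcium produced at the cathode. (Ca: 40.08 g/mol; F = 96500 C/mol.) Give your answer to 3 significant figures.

Q = 9.18 A × 7956 s = 73040 C
n(e⁻) = Q/F = 73040/96500 = 0.7569 mol
Ca²⁺ + 2e⁻ → Ca, so n(Ca) = 0.7569 / 2 = 0.3785 mol
m = 0.3785 × 40.08 = 15.2 g

15.2 g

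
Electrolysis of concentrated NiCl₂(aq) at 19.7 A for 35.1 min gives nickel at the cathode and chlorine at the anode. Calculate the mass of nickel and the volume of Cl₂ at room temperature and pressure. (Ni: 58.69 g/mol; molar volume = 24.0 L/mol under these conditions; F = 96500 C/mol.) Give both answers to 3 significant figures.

12.6 g Ni; 5.16 L Cl₂

Q = 19.7 × 2106 = 41490 C; n(e⁻) = 41490 / 96500 = 0.4299 mol
Cathode: Ni²⁺ + 2e⁻ → Ni → n(Ni) = 0.4299/2 = 0.2150 mol → 12.6 g
Anode: 2Cl⁻ → Cl₂ + 2e⁻ → n(Cl₂) = 0.4299/2 = 0.2150 mol → 5.16 L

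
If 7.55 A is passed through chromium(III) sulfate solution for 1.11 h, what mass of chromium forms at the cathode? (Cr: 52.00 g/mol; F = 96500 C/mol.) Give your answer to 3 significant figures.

Q = 7.55 A × 3996 s = 30170 C
n(e⁻) = Q/F = 30170/96500 = 0.3126 mol
Cr³⁺ + 3e⁻ → Cr, so n(Cr) = 0.3126 / 3 = 0.1042 mol
m = 0.1042 × 52.00 = 5.42 g

5.42 g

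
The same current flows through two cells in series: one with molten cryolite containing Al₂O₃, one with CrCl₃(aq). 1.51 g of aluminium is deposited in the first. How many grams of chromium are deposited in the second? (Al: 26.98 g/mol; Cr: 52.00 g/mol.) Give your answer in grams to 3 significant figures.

n(Al) = 1.51 / 26.98 = 0.05597 mol
Al³⁺ + 3e⁻ → Al, so n(e⁻) = 3 × 0.05597 = 0.1679 mol
In series, the same 0.1679 mol of electrons flows through the second cell.
Cr³⁺ + 3e⁻ → Cr, so n(Cr) = 0.1679 / 3 = 0.05597 mol
m(Cr) = 0.05597 × 52.00 = 2.91 g

2.91 g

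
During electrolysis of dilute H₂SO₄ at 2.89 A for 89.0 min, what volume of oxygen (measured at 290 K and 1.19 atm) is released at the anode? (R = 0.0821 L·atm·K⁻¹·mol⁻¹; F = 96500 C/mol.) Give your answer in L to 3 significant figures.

0.800 L

Q = 2.89 A × 5340 s = 15430 C
Moles of electrons = 15430 / 96500 = 0.1599 mol
2H₂O → O₂ + 4H⁺ + 4e⁻, so n(O₂) = 0.1599 / 4 = 0.03998 mol
V = nRT/P = 0.03998 × 0.0821 × 290 / 1.19 = 0.7999 L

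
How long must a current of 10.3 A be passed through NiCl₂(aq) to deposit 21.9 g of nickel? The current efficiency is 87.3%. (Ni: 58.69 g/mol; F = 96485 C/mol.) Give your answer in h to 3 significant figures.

2.22 h

n(Ni) = 21.9 / 58.69 = 0.3731 mol
Ni²⁺ + 2e⁻ → Ni, so n(e⁻) = 2 × 0.3731 = 0.7462 mol
Q = 0.7462 × 96485 / 0.873 = 82470 C
t = Q / I = 82470 / 10.3 = 8007 s = 2.22 h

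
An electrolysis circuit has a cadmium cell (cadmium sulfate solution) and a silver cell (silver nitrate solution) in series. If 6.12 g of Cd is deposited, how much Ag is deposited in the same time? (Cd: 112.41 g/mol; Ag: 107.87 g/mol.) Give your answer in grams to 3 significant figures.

n(Cd) = 6.12 / 112.41 = 0.05444 mol
Cd²⁺ + 2e⁻ → Cd, so n(e⁻) = 2 × 0.05444 = 0.1089 mol
Same current for the same time ⇒ same n(e⁻) = 0.1089 mol in both cells.
Ag⁺ + e⁻ → Ag, so n(Ag) = 0.1089 mol
m(Ag) = 0.1089 × 107.87 = 11.7 g

11.7 g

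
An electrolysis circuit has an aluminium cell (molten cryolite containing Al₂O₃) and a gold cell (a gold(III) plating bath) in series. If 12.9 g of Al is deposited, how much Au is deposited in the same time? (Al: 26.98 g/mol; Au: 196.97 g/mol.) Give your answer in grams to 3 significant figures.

n(Al) = 12.9 / 26.98 = 0.4781 mol
Al³⁺ + 3e⁻ → Al, so n(e⁻) = 3 × 0.4781 = 1.434 mol
In series, the same 1.434 mol of electrons flows through the second cell.
Au³⁺ + 3e⁻ → Au, so n(Au) = 1.434 / 3 = 0.4780 mol
m(Au) = 0.4780 × 196.97 = 94.2 g

94.2 g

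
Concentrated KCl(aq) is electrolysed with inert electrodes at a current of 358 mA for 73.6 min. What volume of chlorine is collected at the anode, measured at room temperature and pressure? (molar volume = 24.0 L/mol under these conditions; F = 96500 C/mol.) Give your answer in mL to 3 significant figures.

197 mL

Q = 0.358 A × 4416 s = 1581 C
n(e⁻) = 1581 / 96500 = 0.01638 mol
2Cl⁻ → Cl₂ + 2e⁻, so n(Cl₂) = 0.01638 / 2 = 0.008190 mol
V = 0.008190 × 24.0 = 0.1966 L
= 197 mL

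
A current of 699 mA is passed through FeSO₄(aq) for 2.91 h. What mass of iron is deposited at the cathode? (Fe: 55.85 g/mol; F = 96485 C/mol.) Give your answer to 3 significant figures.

Q = It = 0.699 × 10476 = 7323 C
n(e⁻) = Q/F = 7323/96485 = 0.07590 mol
Fe²⁺ + 2e⁻ → Fe, so n(Fe) = 0.07590 / 2 = 0.03795 mol
m = 0.03795 × 55.85 = 2.12 g

2.12 g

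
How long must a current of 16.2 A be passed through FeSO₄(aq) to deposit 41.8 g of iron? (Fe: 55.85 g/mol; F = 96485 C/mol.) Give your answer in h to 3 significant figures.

n(Fe) = 41.8 / 55.85 = 0.7484 mol
Fe²⁺ + 2e⁻ → Fe, so n(e⁻) = 2 × 0.7484 = 1.497 mol
Q = 1.497 × 96485 = 1.444×10^5 C
t = Q / I = 1.444×10^5 / 16.2 = 8914 s = 2.48 h

2.48 h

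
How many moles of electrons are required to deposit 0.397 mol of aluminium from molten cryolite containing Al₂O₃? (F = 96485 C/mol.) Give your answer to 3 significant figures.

1.19 mol

Al³⁺ + 3e⁻ → Al, so n(e⁻) = 3 × 0.397 = 1.191 mol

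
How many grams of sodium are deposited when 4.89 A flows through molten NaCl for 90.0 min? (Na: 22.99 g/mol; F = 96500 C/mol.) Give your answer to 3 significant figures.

6.29 g

Q = 4.89 A × 5400 s = 26410 C
n(e⁻) = Q/F = 26410/96500 = 0.2737 mol
Na⁺ + e⁻ → Na, so n(Na) = 0.2737 mol
m = 0.2737 × 22.99 = 6.29 g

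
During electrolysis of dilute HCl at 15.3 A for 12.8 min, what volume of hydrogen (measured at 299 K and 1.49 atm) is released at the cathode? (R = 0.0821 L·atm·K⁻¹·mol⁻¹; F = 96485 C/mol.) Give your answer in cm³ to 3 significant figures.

1000 cm³

Q = It = 15.3 × 768 = 11750 C
n(e⁻) = 11750 / 96485 = 0.1218 mol
2H⁺ + 2e⁻ → H₂, so n(H₂) = 0.1218 / 2 = 0.06090 mol
V = nRT/P = 0.06090 × 0.0821 × 299 / 1.49 = 1.003 L
= 1000 cm³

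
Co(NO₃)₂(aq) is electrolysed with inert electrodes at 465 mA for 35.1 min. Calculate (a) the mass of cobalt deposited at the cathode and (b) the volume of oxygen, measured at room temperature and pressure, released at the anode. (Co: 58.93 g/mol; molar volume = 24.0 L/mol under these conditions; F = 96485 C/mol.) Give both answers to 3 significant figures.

0.299 g Co; 0.0609 L O₂

Q = 0.465 × 2106 = 979.3 C; n(e⁻) = 979.3 / 96485 = 0.01015 mol
Cathode: Co²⁺ + 2e⁻ → Co → n(Co) = 0.01015/2 = 0.005075 mol → 0.299 g
Anode: 2H₂O → O₂ + 4H⁺ + 4e⁻ → n(O₂) = 0.01015/4 = 0.002538 mol → 0.0609 L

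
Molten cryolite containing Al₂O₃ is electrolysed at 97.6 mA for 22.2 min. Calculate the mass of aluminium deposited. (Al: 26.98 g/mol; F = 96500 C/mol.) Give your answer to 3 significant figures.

0.0121 g

Q = It = 0.0976 × 1332 = 130.0 C
n(e⁻) = 130.0 / 96500 = 0.001347 mol
Al³⁺ + 3e⁻ → Al, so n(Al) = 0.001347 / 3 = 4.490×10^-4 mol
m = 4.490×10^-4 × 26.98 = 0.0121 g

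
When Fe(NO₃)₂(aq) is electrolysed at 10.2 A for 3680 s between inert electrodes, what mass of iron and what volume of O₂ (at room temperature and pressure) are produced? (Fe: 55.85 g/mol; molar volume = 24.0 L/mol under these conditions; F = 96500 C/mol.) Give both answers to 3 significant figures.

Q = 10.2 × 3680 = 37540 C; n(e⁻) = 37540 / 96500 = 0.3890 mol
Cathode: Fe²⁺ + 2e⁻ → Fe → n(Fe) = 0.3890/2 = 0.1945 mol → 10.9 g
Anode: 2H₂O → O₂ + 4H⁺ + 4e⁻ → n(O₂) = 0.3890/4 = 0.09725 mol → 2.33 L

10.9 g Fe; 2.33 L O₂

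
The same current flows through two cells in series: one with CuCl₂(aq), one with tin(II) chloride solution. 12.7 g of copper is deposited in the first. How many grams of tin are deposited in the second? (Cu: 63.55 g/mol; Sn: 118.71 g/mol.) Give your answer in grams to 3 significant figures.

23.7 g

n(Cu) = 12.7 / 63.55 = 0.1998 mol
Cu²⁺ + 2e⁻ → Cu, so n(e⁻) = 2 × 0.1998 = 0.3996 mol
The cells are in series, so the same charge (and hence the same n(e⁻) = 0.3996 mol) passes through both.
Sn²⁺ + 2e⁻ → Sn, so n(Sn) = 0.3996 / 2 = 0.1998 mol
m(Sn) = 0.1998 × 118.71 = 23.7 g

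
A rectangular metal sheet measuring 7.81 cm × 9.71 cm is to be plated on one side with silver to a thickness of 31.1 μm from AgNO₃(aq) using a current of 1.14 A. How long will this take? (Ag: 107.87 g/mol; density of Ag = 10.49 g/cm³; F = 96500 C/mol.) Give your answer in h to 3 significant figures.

0.539 h

Plated area = 7.81 × 9.71 = 75.84 cm²
Volume = 75.84 × 31.1×10⁻⁴ cm = 0.2359 cm³
m(Ag) = 0.2359 × 10.49 = 2.475 g
n(Ag) = 2.475 / 107.87 = 0.02294 mol; n(e⁻) = 0.02294 mol
Q = 0.02294 × 96500 = 2214 C
t = 2214 / 1.14 = 1942 s = 0.539 h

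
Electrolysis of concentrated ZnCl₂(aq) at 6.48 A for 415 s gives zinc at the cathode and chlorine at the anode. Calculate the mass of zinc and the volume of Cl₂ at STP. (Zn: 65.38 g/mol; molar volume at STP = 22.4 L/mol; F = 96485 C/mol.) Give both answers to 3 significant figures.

0.911 g Zn; 0.312 L Cl₂

Q = 6.48 × 415 = 2689 C; n(e⁻) = 2689 / 96485 = 0.02787 mol
Cathode: Zn²⁺ + 2e⁻ → Zn → n(Zn) = 0.02787/2 = 0.01394 mol → 0.911 g
Anode: 2Cl⁻ → Cl₂ + 2e⁻ → n(Cl₂) = 0.02787/2 = 0.01394 mol → 0.312 L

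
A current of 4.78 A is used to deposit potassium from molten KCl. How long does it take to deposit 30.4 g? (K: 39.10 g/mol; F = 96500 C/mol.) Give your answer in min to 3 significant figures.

262 min

n(K) = 30.4 / 39.10 = 0.7775 mol
K⁺ + e⁻ → K, so n(e⁻) = 0.7775 mol
Q = 0.7775 × 96500 = 75030 C
t = Q / I = 75030 / 4.78 = 15700 s = 262 min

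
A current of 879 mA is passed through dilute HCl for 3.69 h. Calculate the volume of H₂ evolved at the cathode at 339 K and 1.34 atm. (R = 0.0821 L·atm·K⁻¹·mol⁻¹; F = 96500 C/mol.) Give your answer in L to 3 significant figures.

Q = It = 0.879 × 13284 = 11680 C
n(e⁻) = Q/F = 11680/96500 = 0.1210 mol
2H⁺ + 2e⁻ → H₂, so n(H₂) = 0.1210 / 2 = 0.06050 mol
V = nRT/P = 0.06050 × 0.0821 × 339 / 1.34 = 1.257 L

1.26 L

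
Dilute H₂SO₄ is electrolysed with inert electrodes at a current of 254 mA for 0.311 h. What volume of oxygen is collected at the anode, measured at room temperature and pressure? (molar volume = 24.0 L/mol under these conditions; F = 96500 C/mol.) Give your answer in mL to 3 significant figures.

Q = It = 0.254 × 1119.6 = 284.4 C
n(e⁻) = Q/F = 284.4/96500 = 0.002947 mol
2H₂O → O₂ + 4H⁺ + 4e⁻, so n(O₂) = 0.002947 / 4 = 7.368×10^-4 mol
V = 7.368×10^-4 × 24.0 = 0.01768 L
= 17.7 mL

17.7 mL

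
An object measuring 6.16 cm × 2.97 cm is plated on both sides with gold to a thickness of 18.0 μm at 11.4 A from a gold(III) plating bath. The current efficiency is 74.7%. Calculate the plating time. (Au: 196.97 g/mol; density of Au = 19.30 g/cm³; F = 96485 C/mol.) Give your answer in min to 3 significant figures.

Plated area = 2 × 6.16 × 2.97 = 36.59 cm²
Volume = 36.59 × 18.0×10⁻⁴ cm = 0.06586 cm³
m(Au) = 0.06586 × 19.30 = 1.271 g
n(Au) = 1.271 / 196.97 = 0.006453 mol; n(e⁻) = 3 × 0.006453 = 0.01936 mol
Q = 0.01936 × 96485 / 0.747 = 2501 C
t = 2501 / 11.4 = 219.4 s = 3.66 min

3.66 min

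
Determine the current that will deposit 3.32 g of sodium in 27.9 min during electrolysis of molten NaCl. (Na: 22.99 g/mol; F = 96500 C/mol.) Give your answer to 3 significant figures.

8.32 A

n(Na) = 3.32 / 22.99 = 0.1444 mol
Na⁺ + e⁻ → Na, so n(e⁻) = 0.1444 mol
Q = 0.1444 × 96500 = 13930 C
I = Q / t = 13930 / 1674 s = 8.32 A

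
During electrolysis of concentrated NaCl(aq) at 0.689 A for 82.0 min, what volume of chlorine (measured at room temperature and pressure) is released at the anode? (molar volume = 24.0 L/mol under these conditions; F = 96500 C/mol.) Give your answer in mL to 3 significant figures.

422 mL

Q = 0.689 A × 4920 s = 3390 C
n(e⁻) = Q/F = 3390/96500 = 0.03513 mol
2Cl⁻ → Cl₂ + 2e⁻, so n(Cl₂) = 0.03513 / 2 = 0.01757 mol
V = 0.01757 × 24.0 = 0.4217 L
= 422 mL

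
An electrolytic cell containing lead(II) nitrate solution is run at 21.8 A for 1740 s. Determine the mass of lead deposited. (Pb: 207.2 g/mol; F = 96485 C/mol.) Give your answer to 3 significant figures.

40.7 g

Q = 21.8 A × 1740 s = 37930 C
n(e⁻) = 37930 / 96485 = 0.3931 mol
Pb²⁺ + 2e⁻ → Pb, so n(Pb) = 0.3931 / 2 = 0.1966 mol
m = 0.1966 × 207.2 = 40.7 g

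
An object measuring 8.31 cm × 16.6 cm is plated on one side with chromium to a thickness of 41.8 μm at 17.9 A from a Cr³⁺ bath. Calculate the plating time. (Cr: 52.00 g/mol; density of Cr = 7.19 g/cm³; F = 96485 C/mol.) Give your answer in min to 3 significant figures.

Plated area = 8.31 × 16.6 = 137.9 cm²
Volume = 137.9 × 41.8×10⁻⁴ cm = 0.5764 cm³
m(Cr) = 0.5764 × 7.19 = 4.144 g
n(Cr) = 4.144 / 52.00 = 0.07969 mol; n(e⁻) = 3 × 0.07969 = 0.2391 mol
Q = 0.2391 × 96485 = 23070 C
t = 23070 / 17.9 = 1289 s = 21.5 min

21.5 min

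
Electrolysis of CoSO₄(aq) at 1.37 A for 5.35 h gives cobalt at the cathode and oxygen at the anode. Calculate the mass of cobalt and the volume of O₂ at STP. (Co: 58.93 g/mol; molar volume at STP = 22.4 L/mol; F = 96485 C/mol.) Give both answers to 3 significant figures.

Q = 1.37 × 19260 = 26390 C; n(e⁻) = 26390 / 96485 = 0.2735 mol
Cathode: Co²⁺ + 2e⁻ → Co → n(Co) = 0.2735/2 = 0.1368 mol → 8.06 g
Anode: 2H₂O → O₂ + 4H⁺ + 4e⁻ → n(O₂) = 0.2735/4 = 0.06838 mol → 1.53 L

8.06 g Co; 1.53 L O₂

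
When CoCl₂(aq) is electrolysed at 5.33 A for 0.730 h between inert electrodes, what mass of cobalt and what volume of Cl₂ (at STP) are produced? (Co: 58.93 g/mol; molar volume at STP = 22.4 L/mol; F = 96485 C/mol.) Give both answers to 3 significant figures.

Q = 5.33 × 2628 = 14010 C; n(e⁻) = 14010 / 96485 = 0.1452 mol
Cathode: Co²⁺ + 2e⁻ → Co → n(Co) = 0.1452/2 = 0.07260 mol → 4.28 g
Anode: 2Cl⁻ → Cl₂ + 2e⁻ → n(Cl₂) = 0.1452/2 = 0.07260 mol → 1.63 L

4.28 g Co; 1.63 L Cl₂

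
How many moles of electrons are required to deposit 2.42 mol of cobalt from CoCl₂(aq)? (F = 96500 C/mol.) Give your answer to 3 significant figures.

4.84 mol

Co²⁺ + 2e⁻ → Co, so n(e⁻) = 2 × 2.42 = 4.840 mol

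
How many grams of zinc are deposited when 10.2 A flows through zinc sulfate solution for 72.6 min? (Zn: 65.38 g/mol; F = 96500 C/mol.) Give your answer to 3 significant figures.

Q = It = 10.2 × 4356 = 44430 C
Moles of electrons = 44430 / 96500 = 0.4604 mol
Zn²⁺ + 2e⁻ → Zn, so n(Zn) = 0.4604 / 2 = 0.2302 mol
m = 0.2302 × 65.38 = 15.1 g

15.1 g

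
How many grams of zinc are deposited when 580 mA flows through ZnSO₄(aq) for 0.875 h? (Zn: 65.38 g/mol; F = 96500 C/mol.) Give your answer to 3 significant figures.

0.619 g

Q = It = 0.580 × 3150 = 1827 C
n(e⁻) = Q/F = 1827/96500 = 0.01893 mol
Zn²⁺ + 2e⁻ → Zn, so n(Zn) = 0.01893 / 2 = 0.009465 mol
m = 0.009465 × 65.38 = 0.619 g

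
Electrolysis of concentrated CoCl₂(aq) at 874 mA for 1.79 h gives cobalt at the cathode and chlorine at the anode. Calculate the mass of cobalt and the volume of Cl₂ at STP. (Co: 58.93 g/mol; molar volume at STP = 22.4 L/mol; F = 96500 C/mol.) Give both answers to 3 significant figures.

Q = 0.874 × 6444 = 5632 C; n(e⁻) = 5632 / 96500 = 0.05836 mol
Cathode: Co²⁺ + 2e⁻ → Co → n(Co) = 0.05836/2 = 0.02918 mol → 1.72 g
Anode: 2Cl⁻ → Cl₂ + 2e⁻ → n(Cl₂) = 0.05836/2 = 0.02918 mol → 0.654 L

1.72 g Co; 0.654 L Cl₂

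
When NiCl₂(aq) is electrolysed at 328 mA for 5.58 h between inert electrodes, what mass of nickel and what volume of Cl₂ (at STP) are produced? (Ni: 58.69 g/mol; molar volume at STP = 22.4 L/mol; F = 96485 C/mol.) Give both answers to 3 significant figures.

Q = 0.328 × 20088 = 6589 C; n(e⁻) = 6589 / 96485 = 0.06829 mol
Cathode: Ni²⁺ + 2e⁻ → Ni → n(Ni) = 0.06829/2 = 0.03415 mol → 2.00 g
Anode: 2Cl⁻ → Cl₂ + 2e⁻ → n(Cl₂) = 0.06829/2 = 0.03415 mol → 0.765 L

2.00 g Ni; 0.765 L Cl₂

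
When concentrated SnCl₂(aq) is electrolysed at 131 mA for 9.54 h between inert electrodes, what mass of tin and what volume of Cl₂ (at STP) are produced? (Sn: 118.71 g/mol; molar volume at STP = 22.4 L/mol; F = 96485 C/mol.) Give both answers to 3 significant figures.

2.77 g Sn; 0.522 L Cl₂

Q = 0.131 × 34344 = 4499 C; n(e⁻) = 4499 / 96485 = 0.04663 mol
Cathode: Sn²⁺ + 2e⁻ → Sn → n(Sn) = 0.04663/2 = 0.02332 mol → 2.77 g
Anode: 2Cl⁻ → Cl₂ + 2e⁻ → n(Cl₂) = 0.04663/2 = 0.02332 mol → 0.522 L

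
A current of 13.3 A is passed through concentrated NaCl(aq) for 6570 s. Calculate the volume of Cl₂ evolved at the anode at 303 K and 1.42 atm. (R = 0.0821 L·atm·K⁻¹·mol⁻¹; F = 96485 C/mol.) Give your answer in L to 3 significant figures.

7.93 L

Charge passed = 13.3 × 6570 = 87380 C
n(e⁻) = Q/F = 87380/96485 = 0.9056 mol
2Cl⁻ → Cl₂ + 2e⁻, so n(Cl₂) = 0.9056 / 2 = 0.4528 mol
V = nRT/P = 0.4528 × 0.0821 × 303 / 1.42 = 7.932 L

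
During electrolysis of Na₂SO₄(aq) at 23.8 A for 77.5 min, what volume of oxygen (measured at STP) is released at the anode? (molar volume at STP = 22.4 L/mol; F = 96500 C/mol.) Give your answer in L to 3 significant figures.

Charge passed = 23.8 × 4650 = 1.107×10^5 C
n(e⁻) = Q/F = 1.107×10^5/96500 = 1.147 mol
2H₂O → O₂ + 4H⁺ + 4e⁻, so n(O₂) = 1.147 / 4 = 0.2868 mol
V = 0.2868 × 22.4 = 6.424 L

6.42 L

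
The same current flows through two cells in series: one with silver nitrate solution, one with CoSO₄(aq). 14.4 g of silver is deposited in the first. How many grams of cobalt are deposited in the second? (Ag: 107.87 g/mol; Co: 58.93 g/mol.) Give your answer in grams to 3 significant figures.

n(Ag) = 14.4 / 107.87 = 0.1335 mol
Ag⁺ + e⁻ → Ag, so n(e⁻) = 0.1335 mol
Since the cells are in series, n(e⁻) in the Co cell is also 0.1335 mol.
Co²⁺ + 2e⁻ → Co, so n(Co) = 0.1335 / 2 = 0.06675 mol
m(Co) = 0.06675 × 58.93 = 3.93 g

3.93 g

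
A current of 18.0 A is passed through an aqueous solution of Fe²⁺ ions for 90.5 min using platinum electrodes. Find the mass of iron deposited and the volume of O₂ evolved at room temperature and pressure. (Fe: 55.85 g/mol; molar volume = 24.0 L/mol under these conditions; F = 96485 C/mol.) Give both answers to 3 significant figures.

Q = 18.0 × 5430 = 97740 C; n(e⁻) = 97740 / 96485 = 1.013 mol
Cathode: Fe²⁺ + 2e⁻ → Fe → n(Fe) = 1.013/2 = 0.5065 mol → 28.3 g
Anode: 2H₂O → O₂ + 4H⁺ + 4e⁻ → n(O₂) = 1.013/4 = 0.2533 mol → 6.08 L

28.3 g Fe; 6.08 L O₂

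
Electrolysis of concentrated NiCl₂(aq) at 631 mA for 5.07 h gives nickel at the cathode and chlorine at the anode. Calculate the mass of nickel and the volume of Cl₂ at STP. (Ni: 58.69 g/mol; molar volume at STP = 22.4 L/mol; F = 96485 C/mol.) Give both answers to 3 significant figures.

3.50 g Ni; 1.34 L Cl₂

Q = 0.631 × 18252 = 11520 C; n(e⁻) = 11520 / 96485 = 0.1194 mol
Cathode: Ni²⁺ + 2e⁻ → Ni → n(Ni) = 0.1194/2 = 0.05970 mol → 3.50 g
Anode: 2Cl⁻ → Cl₂ + 2e⁻ → n(Cl₂) = 0.1194/2 = 0.05970 mol → 1.34 L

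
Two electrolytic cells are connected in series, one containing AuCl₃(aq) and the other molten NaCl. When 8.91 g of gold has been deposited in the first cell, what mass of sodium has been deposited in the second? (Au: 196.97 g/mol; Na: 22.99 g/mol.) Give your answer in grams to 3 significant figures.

3.12 g

n(Au) = 8.91 / 196.97 = 0.04524 mol
Au³⁺ + 3e⁻ → Au, so n(e⁻) = 3 × 0.04524 = 0.1357 mol
Same current for the same time ⇒ same n(e⁻) = 0.1357 mol in both cells.
Na⁺ + e⁻ → Na, so n(Na) = 0.1357 mol
m(Na) = 0.1357 × 22.99 = 3.12 g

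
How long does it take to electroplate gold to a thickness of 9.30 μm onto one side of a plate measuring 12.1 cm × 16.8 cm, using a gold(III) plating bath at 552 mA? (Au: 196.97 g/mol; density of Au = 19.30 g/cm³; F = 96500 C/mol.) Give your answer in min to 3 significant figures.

162 min

Plated area = 12.1 × 16.8 = 203.3 cm²
Volume = 203.3 × 9.30×10⁻⁴ cm = 0.1891 cm³
m(Au) = 0.1891 × 19.30 = 3.650 g
n(Au) = 3.650 / 196.97 = 0.01853 mol; n(e⁻) = 3 × 0.01853 = 0.05559 mol
Q = 0.05559 × 96500 = 5364 C
t = 5364 / 0.552 = 9717 s = 162 min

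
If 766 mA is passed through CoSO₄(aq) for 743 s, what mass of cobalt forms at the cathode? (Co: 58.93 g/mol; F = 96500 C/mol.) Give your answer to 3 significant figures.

0.174 g

Charge passed = 0.766 × 743 = 569.1 C
Moles of electrons = 569.1 / 96500 = 0.005897 mol
Co²⁺ + 2e⁻ → Co, so n(Co) = 0.005897 / 2 = 0.002949 mol
m = 0.002949 × 58.93 = 0.174 g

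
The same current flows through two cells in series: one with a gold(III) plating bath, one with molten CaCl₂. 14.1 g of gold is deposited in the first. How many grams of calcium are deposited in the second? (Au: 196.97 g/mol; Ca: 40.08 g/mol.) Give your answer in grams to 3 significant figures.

n(Au) = 14.1 / 196.97 = 0.07158 mol
Au³⁺ + 3e⁻ → Au, so n(e⁻) = 3 × 0.07158 = 0.2147 mol
Since the cells are in series, n(e⁻) in the Ca cell is also 0.2147 mol.
Ca²⁺ + 2e⁻ → Ca, so n(Ca) = 0.2147 / 2 = 0.1074 mol
m(Ca) = 0.1074 × 40.08 = 4.30 g

4.30 g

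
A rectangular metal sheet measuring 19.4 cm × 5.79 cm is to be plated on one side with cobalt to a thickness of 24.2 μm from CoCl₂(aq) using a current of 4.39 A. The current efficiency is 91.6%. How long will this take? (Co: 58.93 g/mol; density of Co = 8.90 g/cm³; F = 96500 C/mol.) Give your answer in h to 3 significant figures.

0.547 h

Plated area = 19.4 × 5.79 = 112.3 cm²
Volume = 112.3 × 24.2×10⁻⁴ cm = 0.2718 cm³
m(Co) = 0.2718 × 8.90 = 2.419 g
n(Co) = 2.419 / 58.93 = 0.04105 mol; n(e⁻) = 2 × 0.04105 = 0.08210 mol
Q = 0.08210 × 96500 / 0.916 = 8649 C
t = 8649 / 4.39 = 1970 s = 0.547 h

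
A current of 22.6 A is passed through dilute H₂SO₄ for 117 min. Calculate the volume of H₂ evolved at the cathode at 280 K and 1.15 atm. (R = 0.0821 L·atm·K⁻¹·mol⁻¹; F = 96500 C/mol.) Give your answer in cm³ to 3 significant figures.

16400 cm³

Charge passed = 22.6 × 7020 = 1.587×10^5 C
Moles of electrons = 1.587×10^5 / 96500 = 1.645 mol
2H⁺ + 2e⁻ → H₂, so n(H₂) = 1.645 / 2 = 0.8225 mol
V = nRT/P = 0.8225 × 0.0821 × 280 / 1.15 = 16.44 L
= 16400 cm³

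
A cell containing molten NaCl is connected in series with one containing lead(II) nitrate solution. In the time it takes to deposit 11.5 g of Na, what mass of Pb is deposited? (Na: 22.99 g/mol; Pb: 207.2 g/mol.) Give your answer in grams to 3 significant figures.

n(Na) = 11.5 / 22.99 = 0.5002 mol
Na⁺ + e⁻ → Na, so n(e⁻) = 0.5002 mol
In series, the same 0.5002 mol of electrons flows through the second cell.
Pb²⁺ + 2e⁻ → Pb, so n(Pb) = 0.5002 / 2 = 0.2501 mol
m(Pb) = 0.2501 × 207.2 = 51.8 g

51.8 g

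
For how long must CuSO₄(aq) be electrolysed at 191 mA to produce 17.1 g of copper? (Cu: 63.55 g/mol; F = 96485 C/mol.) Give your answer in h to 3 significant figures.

75.5 h

n(Cu) = 17.1 / 63.55 = 0.2691 mol
Cu²⁺ + 2e⁻ → Cu, so n(e⁻) = 2 × 0.2691 = 0.5382 mol
Q = 0.5382 × 96485 = 51930 C
t = Q / I = 51930 / 0.191 = 2.719×10^5 s = 75.5 h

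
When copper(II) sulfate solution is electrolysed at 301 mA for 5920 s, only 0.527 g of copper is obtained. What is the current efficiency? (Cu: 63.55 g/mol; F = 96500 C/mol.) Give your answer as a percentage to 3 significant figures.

89.8%

Q = 0.301 × 5920 = 1782 C
n(e⁻) = 1782 / 96500 = 0.01847 mol
Cu²⁺ + 2e⁻ → Cu, so theoretical n(Cu) = 0.009235 mol → 0.5869 g
Efficiency = 0.527 / 0.5869 = 0.8979 = 89.8%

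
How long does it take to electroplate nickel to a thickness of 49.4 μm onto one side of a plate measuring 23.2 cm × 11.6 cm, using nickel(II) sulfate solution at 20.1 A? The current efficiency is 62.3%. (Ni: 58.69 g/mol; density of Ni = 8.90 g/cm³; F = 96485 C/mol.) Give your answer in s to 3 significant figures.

Plated area = 23.2 × 11.6 = 269.1 cm²
Volume = 269.1 × 49.4×10⁻⁴ cm = 1.329 cm³
m(Ni) = 1.329 × 8.90 = 11.83 g
n(Ni) = 11.83 / 58.69 = 0.2016 mol; n(e⁻) = 2 × 0.2016 = 0.4032 mol
Q = 0.4032 × 96485 / 0.623 = 62440 C
t = 62440 / 20.1 = 3106 s

3110 s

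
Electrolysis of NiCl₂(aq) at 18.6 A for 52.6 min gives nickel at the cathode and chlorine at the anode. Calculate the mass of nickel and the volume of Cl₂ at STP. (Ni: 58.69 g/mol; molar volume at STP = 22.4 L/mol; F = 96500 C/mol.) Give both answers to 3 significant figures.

17.9 g Ni; 6.81 L Cl₂

Q = 18.6 × 3156 = 58700 C; n(e⁻) = 58700 / 96500 = 0.6083 mol
Cathode: Ni²⁺ + 2e⁻ → Ni → n(Ni) = 0.6083/2 = 0.3042 mol → 17.9 g
Anode: 2Cl⁻ → Cl₂ + 2e⁻ → n(Cl₂) = 0.6083/2 = 0.3042 mol → 6.81 L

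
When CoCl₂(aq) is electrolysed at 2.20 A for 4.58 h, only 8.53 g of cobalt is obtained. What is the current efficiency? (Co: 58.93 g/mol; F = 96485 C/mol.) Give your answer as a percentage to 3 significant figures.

77.0%

Q = 2.20 × 16488 = 36270 C
n(e⁻) = 36270 / 96485 = 0.3759 mol
Co²⁺ + 2e⁻ → Co, so theoretical n(Co) = 0.1880 mol → 11.08 g
Efficiency = 8.53 / 11.08 = 0.7699 = 77.0%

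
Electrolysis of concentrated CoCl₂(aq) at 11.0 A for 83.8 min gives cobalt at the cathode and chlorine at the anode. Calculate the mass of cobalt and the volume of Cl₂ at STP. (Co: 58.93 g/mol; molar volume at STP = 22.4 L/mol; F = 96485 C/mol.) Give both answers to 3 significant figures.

Q = 11.0 × 5028 = 55310 C; n(e⁻) = 55310 / 96485 = 0.5732 mol
Cathode: Co²⁺ + 2e⁻ → Co → n(Co) = 0.5732/2 = 0.2866 mol → 16.9 g
Anode: 2Cl⁻ → Cl₂ + 2e⁻ → n(Cl₂) = 0.5732/2 = 0.2866 mol → 6.42 L

16.9 g Co; 6.42 L Cl₂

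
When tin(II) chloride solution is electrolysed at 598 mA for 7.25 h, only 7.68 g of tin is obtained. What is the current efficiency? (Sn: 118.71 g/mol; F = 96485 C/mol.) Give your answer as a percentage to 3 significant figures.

Q = 0.598 × 26100 = 15610 C
n(e⁻) = 15610 / 96485 = 0.1618 mol
Sn²⁺ + 2e⁻ → Sn, so theoretical n(Sn) = 0.08090 mol → 9.604 g
Efficiency = 7.68 / 9.604 = 0.7997 = 80.0%

80.0%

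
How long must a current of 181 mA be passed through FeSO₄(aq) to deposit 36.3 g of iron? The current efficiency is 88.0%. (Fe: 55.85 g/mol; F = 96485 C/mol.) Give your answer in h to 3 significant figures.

n(Fe) = 36.3 / 55.85 = 0.6500 mol
Fe²⁺ + 2e⁻ → Fe, so n(e⁻) = 2 × 0.6500 = 1.300 mol
Q = 1.300 × 96485 / 0.880 = 1.425×10^5 C
t = Q / I = 1.425×10^5 / 0.181 = 7.873×10^5 s = 219 h

219 h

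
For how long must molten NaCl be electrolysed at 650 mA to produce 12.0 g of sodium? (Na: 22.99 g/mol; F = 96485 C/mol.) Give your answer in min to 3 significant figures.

1290 min

n(Na) = 12.0 / 22.99 = 0.5220 mol
Na⁺ + e⁻ → Na, so n(e⁻) = 0.5220 mol
Q = 0.5220 × 96485 = 50370 C
t = Q / I = 50370 / 0.650 = 77490 s = 1290 min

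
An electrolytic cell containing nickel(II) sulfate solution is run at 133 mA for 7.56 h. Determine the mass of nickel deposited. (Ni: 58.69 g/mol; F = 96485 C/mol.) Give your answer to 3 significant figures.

Q = 0.133 A × 27216 s = 3620 C
n(e⁻) = Q/F = 3620/96485 = 0.03752 mol
Ni²⁺ + 2e⁻ → Ni, so n(Ni) = 0.03752 / 2 = 0.01876 mol
m = 0.01876 × 58.69 = 1.10 g

1.10 g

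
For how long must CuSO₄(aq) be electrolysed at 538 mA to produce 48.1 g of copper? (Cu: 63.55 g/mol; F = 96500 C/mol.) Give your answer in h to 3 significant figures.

75.4 h

n(Cu) = 48.1 / 63.55 = 0.7569 mol
Cu²⁺ + 2e⁻ → Cu, so n(e⁻) = 2 × 0.7569 = 1.514 mol
Q = 1.514 × 96500 = 1.461×10^5 C
t = Q / I = 1.461×10^5 / 0.538 = 2.716×10^5 s = 75.4 h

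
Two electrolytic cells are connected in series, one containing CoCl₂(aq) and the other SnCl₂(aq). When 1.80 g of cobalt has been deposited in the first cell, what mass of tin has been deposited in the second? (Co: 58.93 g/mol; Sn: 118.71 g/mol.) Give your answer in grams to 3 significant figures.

3.63 g

n(Co) = 1.80 / 58.93 = 0.03054 mol
Co²⁺ + 2e⁻ → Co, so n(e⁻) = 2 × 0.03054 = 0.06108 mol
The cells are in series, so the same charge (and hence the same n(e⁻) = 0.06108 mol) passes through both.
Sn²⁺ + 2e⁻ → Sn, so n(Sn) = 0.06108 / 2 = 0.03054 mol
m(Sn) = 0.03054 × 118.71 = 3.63 g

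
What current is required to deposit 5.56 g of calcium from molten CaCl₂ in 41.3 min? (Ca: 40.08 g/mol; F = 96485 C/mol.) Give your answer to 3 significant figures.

10.8 A

n(Ca) = 5.56 / 40.08 = 0.1387 mol
Ca²⁺ + 2e⁻ → Ca, so n(e⁻) = 2 × 0.1387 = 0.2774 mol
Q = 0.2774 × 96485 = 26760 C
I = Q / t = 26760 / 2478 s = 10.8 A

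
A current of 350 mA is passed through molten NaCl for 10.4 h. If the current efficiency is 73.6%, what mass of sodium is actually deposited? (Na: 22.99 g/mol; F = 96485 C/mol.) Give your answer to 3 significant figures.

2.30 g

Q = 0.350 × 37440 = 13100 C
n(e⁻) = 13100 / 96485 = 0.1358 mol
Na⁺ + e⁻ → Na, so theoretical m(Na) = 0.1358 × 22.99 = 3.122 g
Actual mass = 73.6% × 3.122 = 2.30 g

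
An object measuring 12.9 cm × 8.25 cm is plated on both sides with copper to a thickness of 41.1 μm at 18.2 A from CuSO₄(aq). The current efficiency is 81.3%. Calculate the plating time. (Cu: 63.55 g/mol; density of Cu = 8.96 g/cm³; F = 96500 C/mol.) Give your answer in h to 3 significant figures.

Plated area = 2 × 12.9 × 8.25 = 212.9 cm²
Volume = 212.9 × 41.1×10⁻⁴ cm = 0.8750 cm³
m(Cu) = 0.8750 × 8.96 = 7.840 g
n(Cu) = 7.840 / 63.55 = 0.1234 mol; n(e⁻) = 2 × 0.1234 = 0.2468 mol
Q = 0.2468 × 96500 / 0.813 = 29290 C
t = 29290 / 18.2 = 1609 s = 0.447 h

0.447 h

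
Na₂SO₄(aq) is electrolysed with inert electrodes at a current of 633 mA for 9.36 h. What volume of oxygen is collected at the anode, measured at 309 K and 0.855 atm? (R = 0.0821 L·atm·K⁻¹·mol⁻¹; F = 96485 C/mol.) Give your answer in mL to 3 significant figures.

Charge passed = 0.633 × 33696 = 21330 C
Moles of electrons = 21330 / 96485 = 0.2211 mol
2H₂O → O₂ + 4H⁺ + 4e⁻, so n(O₂) = 0.2211 / 4 = 0.05528 mol
V = nRT/P = 0.05528 × 0.0821 × 309 / 0.855 = 1.640 L
= 1640 mL

1640 mL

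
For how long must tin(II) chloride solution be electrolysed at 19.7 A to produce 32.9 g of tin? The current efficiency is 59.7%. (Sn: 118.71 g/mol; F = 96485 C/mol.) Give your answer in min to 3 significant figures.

n(Sn) = 32.9 / 118.71 = 0.2771 mol
Sn²⁺ + 2e⁻ → Sn, so n(e⁻) = 2 × 0.2771 = 0.5542 mol
Q = 0.5542 × 96485 / 0.597 = 89570 C
t = Q / I = 89570 / 19.7 = 4547 s = 75.8 min

75.8 min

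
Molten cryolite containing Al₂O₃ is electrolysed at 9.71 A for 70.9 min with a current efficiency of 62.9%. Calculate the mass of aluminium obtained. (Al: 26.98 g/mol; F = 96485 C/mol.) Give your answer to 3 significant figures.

2.42 g

Q = 9.71 × 4254 = 41310 C
n(e⁻) = 41310 / 96485 = 0.4281 mol
Al³⁺ + 3e⁻ → Al, so theoretical m(Al) = 0.1427 × 26.98 = 3.850 g
Actual mass = 62.9% × 3.850 = 2.42 g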